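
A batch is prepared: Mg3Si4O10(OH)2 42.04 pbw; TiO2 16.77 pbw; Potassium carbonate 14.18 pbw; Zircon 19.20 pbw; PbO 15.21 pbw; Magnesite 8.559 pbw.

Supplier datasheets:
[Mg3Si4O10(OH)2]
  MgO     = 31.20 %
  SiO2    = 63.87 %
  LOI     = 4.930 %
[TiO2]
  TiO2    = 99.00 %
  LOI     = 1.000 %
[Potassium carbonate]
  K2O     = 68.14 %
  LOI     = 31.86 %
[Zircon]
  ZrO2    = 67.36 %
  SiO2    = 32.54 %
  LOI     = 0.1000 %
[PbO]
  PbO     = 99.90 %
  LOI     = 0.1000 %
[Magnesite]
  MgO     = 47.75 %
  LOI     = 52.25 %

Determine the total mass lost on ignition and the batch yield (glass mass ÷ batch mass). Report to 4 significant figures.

LOI loss = 11.26 pbw; glass = 104.7 pbw; yield = 90.29%

The whole derivation carries exact precision through every step. Working values are shown, rounded to 4 significant figures, across the worked steps. A single rounding produces every reported figure — all derived quantities are computed in full float precision (net glass mass, the six compositions, yield, totals, ignition loss) starting from the weights for 104.7 pbw of glass as given in the problem or answer text.
Per-material ignition loss:
  Mg3Si4O10(OH)2: 42.04 × 0.04930 = 2.073 pbw
  TiO2: 16.77 × 0.01000 = 0.1677 pbw
  Potassium carbonate: 14.18 × 0.3186 = 4.518 pbw
  Zircon: 19.20 × 0.001000 = 0.01920 pbw
  PbO: 15.21 × 0.001000 = 0.01521 pbw
  Magnesite: 8.559 × 0.5225 = 4.472 pbw
Total LOI = 11.26 pbw
Glass = batch − LOI = 116.0 − 11.26 = 104.7 pbw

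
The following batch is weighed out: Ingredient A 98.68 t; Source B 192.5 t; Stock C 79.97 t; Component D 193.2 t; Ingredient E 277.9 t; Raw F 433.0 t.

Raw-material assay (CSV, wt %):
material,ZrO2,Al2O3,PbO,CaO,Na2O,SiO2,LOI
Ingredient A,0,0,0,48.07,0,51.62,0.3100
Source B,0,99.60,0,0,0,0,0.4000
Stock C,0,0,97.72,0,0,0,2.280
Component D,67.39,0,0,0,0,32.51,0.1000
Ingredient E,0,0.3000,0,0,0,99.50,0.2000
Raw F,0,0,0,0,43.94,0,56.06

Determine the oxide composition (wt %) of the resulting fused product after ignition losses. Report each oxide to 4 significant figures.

In-progress results are shown (rounded to four significant digits) when written out — all internal work holds exact precision through the solve; each reported figure is rounded once only — derived quantities (net glass mass, yield, totals, six oxide percentages, ignition loss) are carried from the weighed amounts on 1029 t of glass at full precision, exactly as shown in question or answer.
Oxide masses out of the charge:
  ZrO2: 193.2·0.6739 = 130.2 t
  Al2O3: 192.5·0.9960 + 277.9·0.003000 = 192.6 t
  PbO: 79.97·0.9772 = 78.15 t
  CaO: 98.68·0.4807 = 47.44 t
  Na2O: 433.0·0.4394 = 190.3 t
  SiO2: 98.68·0.5162 + 193.2·0.3251 + 277.9·0.9950 = 390.3 t
LOI: 98.68·0.003100 + 192.5·0.004000 + 79.97·0.02280 + 193.2·0.001000 + 277.9·0.002000 + 433.0·0.5606 = 246.4 t
Glass = total batch minus LOI = 1275 − 246.4 = 1029 t (the oxide masses sum to this)
each oxide over glass, ×100, is wt %

Glass mass = 1029 t (batch 1275 − LOI 246.4).
Composition: ZrO2 12.65%, Al2O3 18.72%, PbO 7.595%, CaO 4.610%, Na2O 18.49%, SiO2 37.93%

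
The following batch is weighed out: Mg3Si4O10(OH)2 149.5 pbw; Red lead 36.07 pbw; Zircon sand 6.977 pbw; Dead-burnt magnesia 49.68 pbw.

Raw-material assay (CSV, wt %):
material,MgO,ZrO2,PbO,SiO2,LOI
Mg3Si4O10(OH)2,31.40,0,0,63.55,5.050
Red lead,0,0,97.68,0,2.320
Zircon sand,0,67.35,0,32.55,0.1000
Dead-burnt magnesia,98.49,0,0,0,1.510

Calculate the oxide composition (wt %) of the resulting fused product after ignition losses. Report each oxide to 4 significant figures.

Glass mass = 233.1 pbw (batch 242.2 − LOI 9.144).
Composition: MgO 41.13%, ZrO2 2.016%, PbO 15.12%, SiO2 41.74%

Mid-chain values are printed rounded to 4 significant figures in the printout; full precision is carried in every operation. Every reported figure receives exactly one rounding. The derived quantities, which include totals, four oxide percentages, net glass mass, ignition loss, the yield, are recomputed at full float precision, precisely as stated by the question or the answer, from the weighed amounts per 233.1 pbw of glass.
Mass of each oxide from the mix:
  MgO: 149.5·0.3140 + 49.68·0.9849 = 95.87 pbw
  ZrO2: 6.977·0.6735 = 4.699 pbw
  PbO: 36.07·0.9768 = 35.23 pbw
  SiO2: 149.5·0.6355 + 6.977·0.3255 = 97.28 pbw
LOI: 149.5·0.05050 + 36.07·0.02320 + 6.977·0.001000 + 49.68·0.01510 = 9.144 pbw
batch − LOI leaves glass = 242.2 − 9.144 = 233.1 pbw (= Σ oxide masses)
each wt % is 100 × oxide ÷ glass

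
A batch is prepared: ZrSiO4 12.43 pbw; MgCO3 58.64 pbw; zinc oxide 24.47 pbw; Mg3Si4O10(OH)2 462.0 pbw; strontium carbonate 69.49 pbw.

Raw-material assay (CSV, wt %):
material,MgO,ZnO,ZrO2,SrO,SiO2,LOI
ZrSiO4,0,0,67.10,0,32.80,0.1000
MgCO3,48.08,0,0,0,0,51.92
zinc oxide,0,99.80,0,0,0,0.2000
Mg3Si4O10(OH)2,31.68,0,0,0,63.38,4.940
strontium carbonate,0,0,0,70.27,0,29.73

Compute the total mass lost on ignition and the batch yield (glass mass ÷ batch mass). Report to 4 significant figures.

All internal work holds exact precision from start to finish; in-progress results appear rounded off to 4 significant digits when written out; every reported number is rounded once only; derived quantities, including totals, glass mass, the five compositions, yield, ignition loss, are re-derived using the weight values at 553.0 pbw of glass in full float precision as they appear in the problem or the answer.
Per-material ignition loss:
  ZrSiO4: 12.43 × 0.001000 = 0.01243 pbw
  MgCO3: 58.64 × 0.5192 = 30.45 pbw
  zinc oxide: 24.47 × 0.002000 = 0.04894 pbw
  Mg3Si4O10(OH)2: 462.0 × 0.04940 = 22.82 pbw
  strontium carbonate: 69.49 × 0.2973 = 20.66 pbw
Total LOI = 73.99 pbw
Glass = batch − LOI = 627.0 − 73.99 = 553.0 pbw

LOI loss = 73.99 pbw; glass = 553.0 pbw; yield = 88.20%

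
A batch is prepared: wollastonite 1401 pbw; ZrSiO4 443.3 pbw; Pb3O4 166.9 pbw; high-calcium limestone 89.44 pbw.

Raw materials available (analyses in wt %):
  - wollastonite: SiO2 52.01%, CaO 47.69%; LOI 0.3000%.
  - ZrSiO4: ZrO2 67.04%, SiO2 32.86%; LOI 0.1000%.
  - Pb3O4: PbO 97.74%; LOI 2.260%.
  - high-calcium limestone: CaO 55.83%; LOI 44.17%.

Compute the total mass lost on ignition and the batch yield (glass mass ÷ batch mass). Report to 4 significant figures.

LOI loss = 47.92 pbw; glass = 2053 pbw; yield = 97.72%

Every computation runs at exact precision all the way through. Intermediates are displayed (rounded to four significant figures) across the worked steps — exactly one rounding is applied to each reported figure; derived quantities are recomputed in full precision (glass mass, totals, ignition loss, yield, four oxide percentages) from the weighed amounts on 2053 pbw of glass as written in problem or answer.
LOI of each material in turn:
  wollastonite: 1401 × 0.003000 = 4.203 pbw
  ZrSiO4: 443.3 × 0.001000 = 0.4433 pbw
  Pb3O4: 166.9 × 0.02260 = 3.772 pbw
  high-calcium limestone: 89.44 × 0.4417 = 39.51 pbw
Total LOI = 47.92 pbw
Glass = batch − LOI = 2101 − 47.92 = 2053 pbw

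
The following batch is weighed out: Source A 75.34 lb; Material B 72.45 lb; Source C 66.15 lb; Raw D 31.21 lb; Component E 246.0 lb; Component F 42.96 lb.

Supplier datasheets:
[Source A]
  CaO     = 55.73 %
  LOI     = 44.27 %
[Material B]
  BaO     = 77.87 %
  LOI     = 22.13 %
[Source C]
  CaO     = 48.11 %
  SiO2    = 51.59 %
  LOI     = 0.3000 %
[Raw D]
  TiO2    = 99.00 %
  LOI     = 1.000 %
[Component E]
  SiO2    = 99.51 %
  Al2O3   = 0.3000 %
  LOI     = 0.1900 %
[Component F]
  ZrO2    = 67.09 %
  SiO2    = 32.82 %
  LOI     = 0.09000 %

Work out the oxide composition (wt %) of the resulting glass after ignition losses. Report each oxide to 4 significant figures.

Glass mass = 483.7 lb (batch 534.1 − LOI 50.40).
Composition: BaO 11.66%, CaO 15.26%, TiO2 6.388%, ZrO2 5.959%, SiO2 60.58%, Al2O3 0.1526%

Working values are displayed rounded off to 4 significant digits alongside each step; the working math holds exact precision in all steps — every reported result takes exactly one rounding — the derived quantities, which include six oxide percentages, net glass mass, ignition loss, the yield, totals, are rebuilt in full float precision, as they appear in question or answer, from the batch weights for 483.7 lb of glass.
Mass of each oxide from the mix:
  BaO: 72.45·0.7787 = 56.42 lb
  CaO: 75.34·0.5573 + 66.15·0.4811 = 73.81 lb
  TiO2: 31.21·0.9900 = 30.90 lb
  ZrO2: 42.96·0.6709 = 28.82 lb
  SiO2: 66.15·0.5159 + 246.0·0.9951 + 42.96·0.3282 = 293.0 lb
  Al2O3: 246.0·0.003000 = 0.7380 lb
LOI: 75.34·0.4427 + 72.45·0.2213 + 66.15·0.003000 + 31.21·0.01000 + 246.0·0.001900 + 42.96·9.000e-04 = 50.40 lb
Glass = total batch minus LOI = 534.1 − 50.40 = 483.7 lb (the oxide masses sum to this)
wt %: oxide over glass, times 100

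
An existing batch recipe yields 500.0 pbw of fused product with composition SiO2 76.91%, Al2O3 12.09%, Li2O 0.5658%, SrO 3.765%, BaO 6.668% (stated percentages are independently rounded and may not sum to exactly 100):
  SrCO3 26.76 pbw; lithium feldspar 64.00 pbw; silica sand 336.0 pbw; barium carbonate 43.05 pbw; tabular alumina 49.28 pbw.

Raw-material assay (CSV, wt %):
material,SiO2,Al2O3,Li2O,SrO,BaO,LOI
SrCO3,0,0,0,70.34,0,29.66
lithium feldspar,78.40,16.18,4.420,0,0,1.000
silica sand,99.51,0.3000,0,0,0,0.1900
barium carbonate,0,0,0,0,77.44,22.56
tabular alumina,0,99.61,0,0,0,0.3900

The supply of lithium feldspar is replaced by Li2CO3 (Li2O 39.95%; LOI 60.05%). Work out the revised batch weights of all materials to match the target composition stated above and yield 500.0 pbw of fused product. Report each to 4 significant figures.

Revised batch per 500.0 pbw fused product:
  SrCO3: 26.76 pbw
  Li2CO3: 7.081 pbw
  silica sand: 386.4 pbw
  barium carbonate: 43.05 pbw
  tabular alumina: 59.52 pbw
Total batch = 522.8 pbw; LOI loss = 22.87 pbw

The working math runs at full precision from first step to last. Mid-chain values are shown, rounded to four significant digits, as written — each reported figure is rounded a single time; the derived quantities are rebuilt at full precision (yield, glass mass, ignition loss, the totals, five oxide percentages) from the weighed amounts at 500.0 pbw of glass, exactly as printed in problem or answer.
Target masses of each oxide per 500.0 pbw fused product:
  SiO2: 76.91% × 500.0 = 384.6 pbw
  Al2O3: 12.09% × 500.0 = 60.45 pbw
  Li2O: 0.5658% × 500.0 = 2.829 pbw
  SrO: 3.765% × 500.0 = 18.82 pbw
  BaO: 6.668% × 500.0 = 33.34 pbw
Sums-versus-targets review with the batch weights as given, on the stated basis (every target is met by its sum net of answer rounding effects):
  SiO2: 386.4·0.9951 = 384.5 pbw (target 384.6 pbw)
  Al2O3: 386.4·0.003000 + 59.52·0.9961 = 60.45 pbw (target 60.45 pbw)
  Li2O: 7.081·0.3995 = 2.829 pbw (target 2.829 pbw)
  SrO: 26.76·0.7034 = 18.82 pbw (target 18.82 pbw)
  BaO: 43.05·0.7744 = 33.34 pbw (target 33.34 pbw)
Glass-mass sanity pass: batch total minus LOI = 499.9 pbw (summing oxide targets gives 500.0 pbw; with the basis standing at 500.0 pbw — a pure rounding effect).
Summing the batch: Σ batch = 522.8 pbw; ignition loss, Σ(batch × LOI) = 22.87 pbw; yield = glass ÷ total batch = 95.63%.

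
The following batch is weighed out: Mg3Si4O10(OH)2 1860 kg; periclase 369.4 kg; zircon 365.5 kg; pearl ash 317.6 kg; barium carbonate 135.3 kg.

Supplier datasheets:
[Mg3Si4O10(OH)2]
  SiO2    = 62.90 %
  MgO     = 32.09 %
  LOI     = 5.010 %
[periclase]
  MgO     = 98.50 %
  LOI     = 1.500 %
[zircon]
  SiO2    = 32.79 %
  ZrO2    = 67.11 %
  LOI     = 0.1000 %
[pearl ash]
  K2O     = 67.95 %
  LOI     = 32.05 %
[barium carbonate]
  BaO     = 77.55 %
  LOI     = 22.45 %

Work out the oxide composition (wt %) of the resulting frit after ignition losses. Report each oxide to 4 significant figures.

Values along the way are displayed with 4-significant-digit rounding on the page — all internal work carries exact precision throughout; a single rounding produces each reported result. The derived quantities (LOI, the five compositions, yield, net glass mass, the totals) are carried starting from the weights at 2817 kg of glass in full precision, as given in either problem or answer.
Per-oxide mass from batch:
  SiO2: 1860·0.6290 + 365.5·0.3279 = 1290 kg
  K2O: 317.6·0.6795 = 215.8 kg
  MgO: 1860·0.3209 + 369.4·0.9850 = 960.7 kg
  ZrO2: 365.5·0.6711 = 245.3 kg
  BaO: 135.3·0.7755 = 104.9 kg
LOI: 1860·0.05010 + 369.4·0.01500 + 365.5·0.001000 + 317.6·0.3205 + 135.3·0.2245 = 231.3 kg
Net of LOI, the glass mass = 3048 − 231.3 = 2817 kg (matching Σ of the oxides)
wt %: oxide over glass, times 100

Glass mass = 2817 kg (batch 3048 − LOI 231.3).
Composition: SiO2 45.79%, K2O 7.662%, MgO 34.11%, ZrO2 8.709%, BaO 3.725%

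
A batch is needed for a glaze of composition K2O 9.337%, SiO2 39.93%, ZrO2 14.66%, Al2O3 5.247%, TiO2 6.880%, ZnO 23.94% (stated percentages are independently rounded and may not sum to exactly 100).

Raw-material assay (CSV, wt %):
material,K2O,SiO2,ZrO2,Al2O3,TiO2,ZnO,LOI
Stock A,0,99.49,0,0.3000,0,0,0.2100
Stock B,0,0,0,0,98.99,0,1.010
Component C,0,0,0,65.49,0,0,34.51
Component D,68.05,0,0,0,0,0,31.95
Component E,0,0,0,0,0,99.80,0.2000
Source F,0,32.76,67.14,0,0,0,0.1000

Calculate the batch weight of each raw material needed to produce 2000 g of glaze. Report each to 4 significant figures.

In-progress results are displayed, rounded to 4 significant figures, within the worked lines. All arithmetic keeps full float precision at each step. A single rounding finalizes each reported figure; the derived quantities, including ignition loss, the six compositions, glass mass, yield, totals, are computed using the weight values at 2000 g of glass in full precision exactly as printed in problem or answer.
Oxide mass targets, per 2000 g glaze:
  K2O: 9.337% × 2000 = 186.7 g
  SiO2: 39.93% × 2000 = 798.6 g
  ZrO2: 14.66% × 2000 = 293.2 g
  Al2O3: 5.247% × 2000 = 104.9 g
  TiO2: 6.880% × 2000 = 137.6 g
  ZnO: 23.94% × 2000 = 478.8 g
A balance pass over the oxides, given the weights on record, against the basis in use (sum by sum, the targets are met inside rounding margins):
  K2O: 274.4·0.6805 = 186.7 g (target 186.7 g)
  SiO2: 658.9·0.9949 + 436.7·0.3276 = 798.6 g (target 798.6 g)
  ZrO2: 436.7·0.6714 = 293.2 g (target 293.2 g)
  Al2O3: 658.9·0.003000 + 157.2·0.6549 = 104.9 g (target 104.9 g)
  TiO2: 139.0·0.9899 = 137.6 g (target 137.6 g)
  ZnO: 479.8·0.9980 = 478.8 g (target 478.8 g)
Glass mass check: batch total minus LOI = 2000 g (the targets, summed, come to 2000 g; the stated basis being 2000 g — rounding explains the deltas).
Total batch = Σ batch = 2146 g; ignition loss, Σ(batch × LOI) = 146.1 g; yield: glass divided by total = 93.19%.

Batch per 2000 g glaze:
  Stock A: 658.9 g
  Stock B: 139.0 g
  Component C: 157.2 g
  Component D: 274.4 g
  Component E: 479.8 g
  Source F: 436.7 g
Total batch = 2146 g; LOI loss = 146.1 g; yield = 93.19%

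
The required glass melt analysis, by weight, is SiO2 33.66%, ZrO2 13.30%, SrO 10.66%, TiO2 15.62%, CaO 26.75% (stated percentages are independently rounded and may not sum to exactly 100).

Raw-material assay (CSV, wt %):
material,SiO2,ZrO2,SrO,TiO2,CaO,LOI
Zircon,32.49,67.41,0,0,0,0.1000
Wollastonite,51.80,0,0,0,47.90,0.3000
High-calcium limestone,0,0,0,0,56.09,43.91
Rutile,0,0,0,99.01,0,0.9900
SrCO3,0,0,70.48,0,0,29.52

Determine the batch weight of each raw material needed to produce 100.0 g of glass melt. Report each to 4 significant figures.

Batch per 100.0 g glass melt:
  Zircon: 19.73 g
  Wollastonite: 52.61 g
  High-calcium limestone: 2.767 g
  Rutile: 15.78 g
  SrCO3: 15.12 g
Total batch = 106.0 g; LOI loss = 6.012 g; yield = 94.33%

Working values are shown (rounded to 4 significant figures) within the worked lines — every computation holds full precision from start to finish — each reported figure carries a single rounding — all derived quantities (the totals, glass mass, ignition loss, yield, the five compositions) are computed using the weight values per 100.0 g of glass at exact precision, as quoted within the question or the answer.
Per-oxide target masses for 100.0 g glass melt:
  SiO2: 33.66% × 100.0 = 33.66 g
  ZrO2: 13.30% × 100.0 = 13.30 g
  SrO: 10.66% × 100.0 = 10.66 g
  TiO2: 15.62% × 100.0 = 15.62 g
  CaO: 26.75% × 100.0 = 26.75 g
Sums-versus-targets review working from each reported weight, on the stated basis (summed amounts equal target values net of answer rounding effects):
  SiO2: 19.73·0.3249 + 52.61·0.5180 = 33.66 g (target 33.66 g)
  ZrO2: 19.73·0.6741 = 13.30 g (target 13.30 g)
  SrO: 15.12·0.7048 = 10.66 g (target 10.66 g)
  TiO2: 15.78·0.9901 = 15.62 g (target 15.62 g)
  CaO: 52.61·0.4790 + 2.767·0.5609 = 26.75 g (target 26.75 g)
Consistency of the glass mass: whole batch net of LOI = 99.99 g (the Σ of target masses is 99.99 g; basis as stated: 100.0 g — gaps are rounding artifacts).
Total batch = Σ batch = 106.0 g; LOI removed, Σ of batch·LOI: 6.012 g; yield, glass over the total, = 94.33%.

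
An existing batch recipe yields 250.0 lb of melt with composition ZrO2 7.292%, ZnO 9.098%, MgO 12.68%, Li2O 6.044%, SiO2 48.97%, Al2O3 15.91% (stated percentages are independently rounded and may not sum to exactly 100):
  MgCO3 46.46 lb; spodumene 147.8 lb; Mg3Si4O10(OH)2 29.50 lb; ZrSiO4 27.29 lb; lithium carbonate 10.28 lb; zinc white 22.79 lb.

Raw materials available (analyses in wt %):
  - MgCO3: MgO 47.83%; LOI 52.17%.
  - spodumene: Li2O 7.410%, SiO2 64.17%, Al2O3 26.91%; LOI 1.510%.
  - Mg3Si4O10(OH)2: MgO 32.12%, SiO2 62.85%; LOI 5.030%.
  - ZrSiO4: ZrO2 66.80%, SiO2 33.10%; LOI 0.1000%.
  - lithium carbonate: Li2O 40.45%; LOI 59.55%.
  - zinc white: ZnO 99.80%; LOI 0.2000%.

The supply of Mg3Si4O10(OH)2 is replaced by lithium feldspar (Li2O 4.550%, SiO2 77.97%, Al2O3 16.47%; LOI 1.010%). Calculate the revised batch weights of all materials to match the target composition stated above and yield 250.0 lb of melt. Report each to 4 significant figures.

Revised batch per 250.0 lb melt:
  MgCO3: 66.28 lb
  spodumene: 118.5 lb
  lithium feldspar: 47.92 lb
  ZrSiO4: 27.29 lb
  lithium carbonate: 10.26 lb
  zinc white: 22.79 lb
Total batch = 293.0 lb; LOI loss = 43.03 lb

Intermediates are displayed (rounded to 4 significant digits) when written out. All arithmetic runs at full precision end to end — a single rounding produces each reported value. All derived quantities (ignition loss, totals, the yield, net glass mass, the six compositions) are recomputed at full float precision starting from the weights for 250.0 lb of glass as quoted within question or answer.
The oxide mass targets at 250.0 lb melt:
  ZrO2: 7.292% × 250.0 = 18.23 lb
  ZnO: 9.098% × 250.0 = 22.74 lb
  MgO: 12.68% × 250.0 = 31.70 lb
  Li2O: 6.044% × 250.0 = 15.11 lb
  SiO2: 48.97% × 250.0 = 122.4 lb
  Al2O3: 15.91% × 250.0 = 39.78 lb
Oxide-by-oxide audit from the weights as reported, relative to the basis at hand (delivered sums recover each target within answer rounding):
  ZrO2: 27.29·0.6680 = 18.23 lb (target 18.23 lb)
  ZnO: 22.79·0.9980 = 22.74 lb (target 22.74 lb)
  MgO: 66.28·0.4783 = 31.70 lb (target 31.70 lb)
  Li2O: 118.5·0.07410 + 47.92·0.04550 + 10.26·0.4045 = 15.11 lb (target 15.11 lb)
  SiO2: 118.5·0.6417 + 47.92·0.7797 + 27.29·0.3310 = 122.4 lb (target 122.4 lb)
  Al2O3: 118.5·0.2691 + 47.92·0.1647 = 39.78 lb (target 39.78 lb)
Auditing the glass mass value: total batch − LOI = 250.0 lb (the targets, summed, come to 250.0 lb; with the basis standing at 250.0 lb — rounding explains the deltas).
Batch grand total — Σ batch = 293.0 lb; LOI removed, Σ of batch·LOI: 43.03 lb; yield = glass ÷ total batch = 85.31%.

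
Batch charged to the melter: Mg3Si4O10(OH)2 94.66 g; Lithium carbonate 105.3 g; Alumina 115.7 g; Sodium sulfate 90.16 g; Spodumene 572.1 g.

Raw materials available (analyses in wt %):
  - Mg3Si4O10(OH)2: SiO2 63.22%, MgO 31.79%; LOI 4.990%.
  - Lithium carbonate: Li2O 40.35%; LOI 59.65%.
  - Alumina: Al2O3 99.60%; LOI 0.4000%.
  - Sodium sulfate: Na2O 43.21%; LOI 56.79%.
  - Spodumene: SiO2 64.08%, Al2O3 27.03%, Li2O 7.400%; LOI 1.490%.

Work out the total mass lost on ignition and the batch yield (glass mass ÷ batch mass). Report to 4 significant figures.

LOI loss = 127.7 g; glass = 850.2 g; yield = 86.94%

In-progress results are displayed (rounded to 4 significant digits) across the worked steps — exact precision is kept end to end; every reported result is rounded just once. All derived quantities are re-derived in full float precision (glass mass, the five compositions, totals, LOI, the yield) from the weighed amounts for 850.2 g of glass as given in problem or answer.
Ignition loss by material:
  Mg3Si4O10(OH)2: 94.66 × 0.04990 = 4.724 g
  Lithium carbonate: 105.3 × 0.5965 = 62.81 g
  Alumina: 115.7 × 0.004000 = 0.4628 g
  Sodium sulfate: 90.16 × 0.5679 = 51.20 g
  Spodumene: 572.1 × 0.01490 = 8.524 g
Total LOI = 127.7 g
Glass = batch − LOI = 977.9 − 127.7 = 850.2 g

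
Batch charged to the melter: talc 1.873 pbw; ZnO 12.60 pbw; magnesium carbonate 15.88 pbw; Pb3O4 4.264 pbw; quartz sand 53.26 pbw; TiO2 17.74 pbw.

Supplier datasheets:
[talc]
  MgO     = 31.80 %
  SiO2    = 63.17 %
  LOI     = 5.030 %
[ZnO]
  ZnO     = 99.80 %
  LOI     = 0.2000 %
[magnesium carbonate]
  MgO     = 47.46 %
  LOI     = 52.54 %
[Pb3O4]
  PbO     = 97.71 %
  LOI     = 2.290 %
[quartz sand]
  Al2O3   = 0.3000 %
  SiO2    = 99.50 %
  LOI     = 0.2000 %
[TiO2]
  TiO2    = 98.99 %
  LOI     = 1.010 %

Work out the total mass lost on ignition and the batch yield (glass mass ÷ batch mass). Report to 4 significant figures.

All arithmetic holds full float precision at every stage; intermediates are printed, rounded to four significant digits, within the worked lines. Exactly one rounding is applied to each reported figure; all derived quantities are recomputed from the batch weights for 96.77 pbw of glass in full precision (the six compositions, ignition loss, the totals, the yield, net glass mass) as written in the problem or the answer.
LOI of each material in turn:
  talc: 1.873 × 0.05030 = 0.09421 pbw
  ZnO: 12.60 × 0.002000 = 0.02520 pbw
  magnesium carbonate: 15.88 × 0.5254 = 8.343 pbw
  Pb3O4: 4.264 × 0.02290 = 0.09765 pbw
  quartz sand: 53.26 × 0.002000 = 0.1065 pbw
  TiO2: 17.74 × 0.01010 = 0.1792 pbw
Total LOI = 8.846 pbw
Glass = batch − LOI = 105.6 − 8.846 = 96.77 pbw

LOI loss = 8.846 pbw; glass = 96.77 pbw; yield = 91.62%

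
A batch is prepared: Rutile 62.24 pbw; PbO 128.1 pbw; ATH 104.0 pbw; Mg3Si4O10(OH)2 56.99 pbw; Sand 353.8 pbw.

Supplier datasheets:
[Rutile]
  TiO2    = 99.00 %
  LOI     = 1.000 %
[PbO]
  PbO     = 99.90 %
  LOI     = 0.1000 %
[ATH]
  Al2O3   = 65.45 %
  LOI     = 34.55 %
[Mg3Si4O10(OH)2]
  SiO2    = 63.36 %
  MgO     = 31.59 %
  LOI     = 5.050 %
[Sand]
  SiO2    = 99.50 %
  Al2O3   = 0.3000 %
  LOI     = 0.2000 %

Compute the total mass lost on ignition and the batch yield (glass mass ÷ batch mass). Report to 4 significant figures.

All internal work holds full float precision through every step — the intermediate values appear (rounded to 4 significant figures) within the worked lines; every reported figure sees exactly one rounding. The derived quantities, which include glass mass, the totals, five oxide percentages, yield, LOI, are re-derived in full precision, as given in either problem or answer, starting from the weights on 664.9 pbw of glass.
Per-material ignition loss:
  Rutile: 62.24 × 0.01000 = 0.6224 pbw
  PbO: 128.1 × 0.001000 = 0.1281 pbw
  ATH: 104.0 × 0.3455 = 35.93 pbw
  Mg3Si4O10(OH)2: 56.99 × 0.05050 = 2.878 pbw
  Sand: 353.8 × 0.002000 = 0.7076 pbw
Total LOI = 40.27 pbw
Glass = batch − LOI = 705.1 − 40.27 = 664.9 pbw

LOI loss = 40.27 pbw; glass = 664.9 pbw; yield = 94.29%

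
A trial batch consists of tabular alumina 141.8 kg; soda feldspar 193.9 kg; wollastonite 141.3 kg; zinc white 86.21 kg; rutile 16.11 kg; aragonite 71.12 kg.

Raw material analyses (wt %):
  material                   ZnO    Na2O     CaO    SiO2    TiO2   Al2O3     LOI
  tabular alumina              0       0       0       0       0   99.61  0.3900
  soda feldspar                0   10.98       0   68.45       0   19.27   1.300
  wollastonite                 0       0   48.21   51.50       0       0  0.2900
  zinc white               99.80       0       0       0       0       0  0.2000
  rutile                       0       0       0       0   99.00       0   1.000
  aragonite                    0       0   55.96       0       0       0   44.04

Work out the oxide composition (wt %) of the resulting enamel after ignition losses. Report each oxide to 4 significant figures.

The whole derivation maintains exact precision from start to finish — the intermediate values are shown rounded off to 4 significant digits at each printed step; every reported value carries a single rounding — derived quantities, which include glass mass, ignition loss, yield, totals, six oxide percentages, are carried at full float precision, as written in problem or answer, using the weight values per 615.3 kg of glass.
Mass of each oxide from the mix:
  ZnO: 86.21·0.9980 = 86.04 kg
  Na2O: 193.9·0.1098 = 21.29 kg
  CaO: 141.3·0.4821 + 71.12·0.5596 = 107.9 kg
  SiO2: 193.9·0.6845 + 141.3·0.5150 = 205.5 kg
  TiO2: 16.11·0.9900 = 15.95 kg
  Al2O3: 141.8·0.9961 + 193.9·0.1927 = 178.6 kg
LOI: 141.8·0.003900 + 193.9·0.01300 + 141.3·0.002900 + 86.21·0.002000 + 16.11·0.01000 + 71.12·0.4404 = 35.14 kg
Glass mass = batch − LOI = 650.4 − 35.14 = 615.3 kg (consistent with Σ oxide mass)
oxide / glass × 100 gives the wt %

Glass mass = 615.3 kg (batch 650.4 − LOI 35.14).
Composition: ZnO 13.98%, Na2O 3.460%, CaO 17.54%, SiO2 33.40%, TiO2 2.592%, Al2O3 29.03%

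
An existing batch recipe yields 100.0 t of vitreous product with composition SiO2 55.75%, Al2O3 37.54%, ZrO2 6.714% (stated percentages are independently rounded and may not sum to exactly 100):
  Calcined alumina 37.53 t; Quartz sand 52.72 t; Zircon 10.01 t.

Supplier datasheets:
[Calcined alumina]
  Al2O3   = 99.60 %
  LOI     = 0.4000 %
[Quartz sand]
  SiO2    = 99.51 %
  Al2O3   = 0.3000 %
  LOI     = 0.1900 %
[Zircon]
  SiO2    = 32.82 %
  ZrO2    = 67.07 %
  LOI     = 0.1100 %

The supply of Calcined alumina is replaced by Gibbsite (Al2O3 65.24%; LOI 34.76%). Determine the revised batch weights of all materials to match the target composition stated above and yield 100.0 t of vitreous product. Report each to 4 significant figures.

Revised batch per 100.0 t vitreous product:
  Gibbsite: 57.30 t
  Quartz sand: 52.72 t
  Zircon: 10.01 t
Total batch = 120.0 t; LOI loss = 20.03 t

Values along the way are displayed (rounded to 4 significant figures) on the page; all arithmetic holds full float precision through every step; every reported figure takes a single rounding. The derived quantities, which include totals, the yield, three oxide percentages, glass mass, LOI, are carried at full precision, as written in problem or answer, from the weighed amounts on 100.0 t of glass.
Oxide mass targets, per 100.0 t vitreous product:
  SiO2: 55.75% × 100.0 = 55.75 t
  Al2O3: 37.54% × 100.0 = 37.54 t
  ZrO2: 6.714% × 100.0 = 6.714 t
Per-oxide balance check on the weights just shown, per the basis as stated (oxide sums agree with the targets given rounding of the digits):
  SiO2: 52.72·0.9951 + 10.01·0.3282 = 55.75 t (target 55.75 t)
  Al2O3: 57.30·0.6524 + 52.72·0.003000 = 37.54 t (target 37.54 t)
  ZrO2: 10.01·0.6707 = 6.714 t (target 6.714 t)
The glass-mass cross-check: total batch − LOI = 100.0 t (the Σ of target masses is 100.0 t; against the stated basis, 100.0 t — differing by rounding only).
Total batch = Σ batch = 120.0 t; loss to ignition Σ batch·LOI = 20.03 t; yield, glass over the total, = 83.31%.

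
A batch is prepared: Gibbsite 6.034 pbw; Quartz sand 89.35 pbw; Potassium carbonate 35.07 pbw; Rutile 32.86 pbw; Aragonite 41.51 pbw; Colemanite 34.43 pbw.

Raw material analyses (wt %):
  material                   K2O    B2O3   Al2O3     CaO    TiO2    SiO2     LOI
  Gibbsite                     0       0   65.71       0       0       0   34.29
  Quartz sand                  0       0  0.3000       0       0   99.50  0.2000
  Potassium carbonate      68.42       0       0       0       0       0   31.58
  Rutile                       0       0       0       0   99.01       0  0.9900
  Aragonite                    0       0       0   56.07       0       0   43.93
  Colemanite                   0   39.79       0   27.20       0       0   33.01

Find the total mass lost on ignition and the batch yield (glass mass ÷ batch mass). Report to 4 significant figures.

Full float precision is maintained in all steps — the intermediate values are printed, rounded to 4 significant figures, between the steps — a single rounding completes every reported number; the derived quantities (the totals, net glass mass, ignition loss, the six compositions, the yield) are rebuilt starting from the weights for 196.0 pbw of glass in full float precision, as they appear in either problem or answer.
Material-by-material LOI:
  Gibbsite: 6.034 × 0.3429 = 2.069 pbw
  Quartz sand: 89.35 × 0.002000 = 0.1787 pbw
  Potassium carbonate: 35.07 × 0.3158 = 11.08 pbw
  Rutile: 32.86 × 0.009900 = 0.3253 pbw
  Aragonite: 41.51 × 0.4393 = 18.24 pbw
  Colemanite: 34.43 × 0.3301 = 11.37 pbw
Total LOI = 43.25 pbw
Glass = batch − LOI = 239.3 − 43.25 = 196.0 pbw

LOI loss = 43.25 pbw; glass = 196.0 pbw; yield = 81.92%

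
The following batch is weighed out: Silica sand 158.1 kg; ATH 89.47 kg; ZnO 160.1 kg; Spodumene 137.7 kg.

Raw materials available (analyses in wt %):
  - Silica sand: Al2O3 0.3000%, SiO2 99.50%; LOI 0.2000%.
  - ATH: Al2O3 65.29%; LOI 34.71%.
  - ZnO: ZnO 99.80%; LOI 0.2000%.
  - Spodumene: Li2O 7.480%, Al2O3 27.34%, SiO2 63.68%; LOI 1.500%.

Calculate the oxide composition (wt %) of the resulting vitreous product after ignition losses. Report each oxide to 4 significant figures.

Full precision is held in all steps. Working values appear (rounded to 4 significant digits) as written; a single rounding produces each reported figure. The derived quantities are carried from the batch weights for 511.6 kg of glass at exact precision (the four compositions, totals, glass mass, the yield, LOI) as set out in the problem or answer text.
Per-oxide mass from batch:
  Li2O: 137.7·0.07480 = 10.30 kg
  Al2O3: 158.1·0.003000 + 89.47·0.6529 + 137.7·0.2734 = 96.54 kg
  ZnO: 160.1·0.9980 = 159.8 kg
  SiO2: 158.1·0.9950 + 137.7·0.6368 = 245.0 kg
LOI: 158.1·0.002000 + 89.47·0.3471 + 160.1·0.002000 + 137.7·0.01500 = 33.76 kg
Glass mass = batch − LOI = 545.4 − 33.76 = 511.6 kg (consistent with Σ oxide mass)
each oxide over glass, ×100, is wt %

Glass mass = 511.6 kg (batch 545.4 − LOI 33.76).
Composition: Li2O 2.013%, Al2O3 18.87%, ZnO 31.23%, SiO2 47.89%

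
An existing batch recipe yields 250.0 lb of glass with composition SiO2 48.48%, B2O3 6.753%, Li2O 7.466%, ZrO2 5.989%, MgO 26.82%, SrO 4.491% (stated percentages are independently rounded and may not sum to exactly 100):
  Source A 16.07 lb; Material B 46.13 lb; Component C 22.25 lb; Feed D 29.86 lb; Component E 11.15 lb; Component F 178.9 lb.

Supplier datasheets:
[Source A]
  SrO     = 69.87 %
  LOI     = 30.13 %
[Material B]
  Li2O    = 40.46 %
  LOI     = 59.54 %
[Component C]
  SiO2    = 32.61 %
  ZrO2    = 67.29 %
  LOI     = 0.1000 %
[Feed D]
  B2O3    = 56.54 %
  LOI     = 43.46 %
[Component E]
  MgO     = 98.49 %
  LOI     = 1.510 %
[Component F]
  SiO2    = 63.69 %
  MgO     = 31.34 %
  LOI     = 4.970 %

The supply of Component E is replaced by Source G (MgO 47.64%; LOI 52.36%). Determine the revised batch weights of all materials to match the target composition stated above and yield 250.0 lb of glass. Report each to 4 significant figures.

Revised batch per 250.0 lb glass:
  Source A: 16.07 lb
  Material B: 46.13 lb
  Component C: 22.25 lb
  Feed D: 29.86 lb
  Source G: 23.05 lb
  Component F: 178.9 lb
Total batch = 316.3 lb; LOI loss = 66.27 lb

Each numeric step keeps full float precision from start to finish. Rounding to 4 significant digits applies to each intermediate as shown. Each reported number is rounded once only — the derived quantities, which include net glass mass, the six compositions, the yield, the totals, ignition loss, are carried at exact precision, exactly as printed in the problem or the answer, from the batch weights for 250.0 lb of glass.
Oxide mass targets, per 250.0 lb glass:
  SiO2: 48.48% × 250.0 = 121.2 lb
  B2O3: 6.753% × 250.0 = 16.88 lb
  Li2O: 7.466% × 250.0 = 18.66 lb
  ZrO2: 5.989% × 250.0 = 14.97 lb
  MgO: 26.82% × 250.0 = 67.05 lb
  SrO: 4.491% × 250.0 = 11.23 lb
Verifying the oxide balance applying the batch weights above, at the basis given (oxide sums agree with the targets inside rounding margins):
  SiO2: 22.25·0.3261 + 178.9·0.6369 = 121.2 lb (target 121.2 lb)
  B2O3: 29.86·0.5654 = 16.88 lb (target 16.88 lb)
  Li2O: 46.13·0.4046 = 18.66 lb (target 18.66 lb)
  ZrO2: 22.25·0.6729 = 14.97 lb (target 14.97 lb)
  MgO: 23.05·0.4764 + 178.9·0.3134 = 67.05 lb (target 67.05 lb)
  SrO: 16.07·0.6987 = 11.23 lb (target 11.23 lb)
Glass-mass sanity pass: batch Σ − ignition loss = 250.0 lb (the targets, summed, come to 250.0 lb; against the stated basis, 250.0 lb — a pure rounding effect).
Batch grand total — Σ batch = 316.3 lb; the LOI term Σ batch·LOI equals 66.27 lb; the yield ratio, glass ÷ batch: 79.05%.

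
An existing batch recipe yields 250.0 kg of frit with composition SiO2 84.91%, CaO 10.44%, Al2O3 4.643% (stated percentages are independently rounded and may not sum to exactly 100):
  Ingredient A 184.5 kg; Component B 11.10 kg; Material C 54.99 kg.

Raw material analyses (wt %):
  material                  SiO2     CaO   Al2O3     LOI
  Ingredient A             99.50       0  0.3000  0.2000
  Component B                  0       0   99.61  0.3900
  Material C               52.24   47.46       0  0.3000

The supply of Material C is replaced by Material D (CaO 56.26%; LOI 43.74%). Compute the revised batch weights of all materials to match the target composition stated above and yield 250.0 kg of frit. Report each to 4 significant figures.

Revised batch per 250.0 kg frit:
  Ingredient A: 213.3 kg
  Component B: 11.01 kg
  Material D: 46.39 kg
Total batch = 270.7 kg; LOI loss = 20.76 kg

In-progress results appear rounded to 4 significant figures across the worked steps. All internal work holds exact precision from first step to last — every reported result is rounded once only. All derived quantities, including totals, yield, the three compositions, glass mass, LOI, are computed using the weight values per 250.0 kg of glass at full float precision, as they appear in the problem or the answer.
Target masses of each oxide per 250.0 kg frit:
  SiO2: 84.91% × 250.0 = 212.3 kg
  CaO: 10.44% × 250.0 = 26.10 kg
  Al2O3: 4.643% × 250.0 = 11.61 kg
Oxide-by-oxide audit applying the batch weights above, for the quoted basis mass (sums match the target masses given rounding of the digits):
  SiO2: 213.3·0.9950 = 212.2 kg (target 212.3 kg)
  CaO: 46.39·0.5626 = 26.10 kg (target 26.10 kg)
  Al2O3: 213.3·0.003000 + 11.01·0.9961 = 11.61 kg (target 11.61 kg)
The glass-mass cross-check: total batch − LOI = 249.9 kg (oxide target masses add up to 250.0 kg; versus the stated basis of 250.0 kg — gaps are rounding artifacts).
Batch total: Σ batch = 270.7 kg; ignition loss, Σ(batch × LOI) = 20.76 kg; yield, glass over the total, = 92.33%.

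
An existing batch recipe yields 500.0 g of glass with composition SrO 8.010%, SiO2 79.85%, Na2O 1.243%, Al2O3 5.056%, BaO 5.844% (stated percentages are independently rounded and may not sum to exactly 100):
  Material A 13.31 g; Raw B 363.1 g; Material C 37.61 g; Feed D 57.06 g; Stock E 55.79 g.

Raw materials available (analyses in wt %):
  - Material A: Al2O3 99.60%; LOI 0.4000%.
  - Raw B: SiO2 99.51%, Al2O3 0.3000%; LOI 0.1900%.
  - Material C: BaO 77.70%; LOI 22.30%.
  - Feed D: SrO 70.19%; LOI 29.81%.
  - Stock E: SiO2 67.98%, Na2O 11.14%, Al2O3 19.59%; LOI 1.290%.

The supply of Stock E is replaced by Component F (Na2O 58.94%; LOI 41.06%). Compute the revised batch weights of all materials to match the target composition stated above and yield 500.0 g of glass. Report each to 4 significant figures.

In-progress results are printed (rounded to 4 significant figures) in the printout; the working math carries exact precision through the solve — every reported result is rounded exactly once. All derived quantities (totals, glass mass, LOI, the yield, the five compositions) are rebuilt from the batch weights for 500.0 g of glass at exact precision, as given in either problem or answer.
Oxide-by-oxide targets in 500.0 g glass:
  SrO: 8.010% × 500.0 = 40.05 g
  SiO2: 79.85% × 500.0 = 399.2 g
  Na2O: 1.243% × 500.0 = 6.215 g
  Al2O3: 5.056% × 500.0 = 25.28 g
  BaO: 5.844% × 500.0 = 29.22 g
Per-oxide balance check on the weights just shown, against the basis in use (delivered sums recover each target inside rounding margins):
  SrO: 57.06·0.7019 = 40.05 g (target 40.05 g)
  SiO2: 401.2·0.9951 = 399.2 g (target 399.2 g)
  Na2O: 10.54·0.5894 = 6.212 g (target 6.215 g)
  Al2O3: 24.17·0.9960 + 401.2·0.003000 = 25.28 g (target 25.28 g)
  BaO: 37.61·0.7770 = 29.22 g (target 29.22 g)
Glass mass check: net batch after ignition = 500.0 g (the targets, summed, come to 500.0 g; stated basis 500.0 g — differing by rounding only).
Adding the batch up: Σ batch = 530.6 g; LOI loss = Σ batch·LOI = 30.58 g; yield = glass ÷ total batch = 94.24%.

Revised batch per 500.0 g glass:
  Material A: 24.17 g
  Raw B: 401.2 g
  Material C: 37.61 g
  Feed D: 57.06 g
  Component F: 10.54 g
Total batch = 530.6 g; LOI loss = 30.58 g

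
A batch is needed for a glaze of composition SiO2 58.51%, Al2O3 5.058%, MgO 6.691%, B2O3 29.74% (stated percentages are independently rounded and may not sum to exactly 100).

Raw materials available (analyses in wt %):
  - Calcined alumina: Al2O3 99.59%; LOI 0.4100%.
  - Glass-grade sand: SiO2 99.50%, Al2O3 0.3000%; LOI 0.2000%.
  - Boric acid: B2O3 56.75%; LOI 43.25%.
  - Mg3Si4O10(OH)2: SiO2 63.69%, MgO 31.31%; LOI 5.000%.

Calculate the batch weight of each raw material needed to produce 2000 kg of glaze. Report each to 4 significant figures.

Batch per 2000 kg glaze:
  Calcined alumina: 98.86 kg
  Glass-grade sand: 902.5 kg
  Boric acid: 1048 kg
  Mg3Si4O10(OH)2: 427.4 kg
Total batch = 2477 kg; LOI loss = 476.8 kg; yield = 80.75%

The working math carries full precision from first step to last; in-progress results are shown rounded to four significant figures in the printout; every reported result includes exactly one rounding — derived quantities (the totals, LOI, four oxide percentages, net glass mass, the yield) are rebuilt at exact precision from the weighed amounts at 2000 kg of glass, exactly as printed in the problem or answer text.
Target oxide masses per 2000 kg glaze:
  SiO2: 58.51% × 2000 = 1170 kg
  Al2O3: 5.058% × 2000 = 101.2 kg
  MgO: 6.691% × 2000 = 133.8 kg
  B2O3: 29.74% × 2000 = 594.8 kg
Balance tally, oxide-wise, with the batch weights as given, versus the basis set out (sums match the target masses within answer rounding):
  SiO2: 902.5·0.9950 + 427.4·0.6369 = 1170 kg (target 1170 kg)
  Al2O3: 98.86·0.9959 + 902.5·0.003000 = 101.2 kg (target 101.2 kg)
  MgO: 427.4·0.3131 = 133.8 kg (target 133.8 kg)
  B2O3: 1048·0.5675 = 594.7 kg (target 594.8 kg)
Mass balance on the glass: whole batch net of LOI = 2000 kg (targets for the oxides total 2000 kg; stated basis 2000 kg — rounding explains the deltas).
Batch grand total — Σ batch = 2477 kg; Σ batch·LOI gives LOI loss = 476.8 kg; yield, glass over the total, = 80.75%.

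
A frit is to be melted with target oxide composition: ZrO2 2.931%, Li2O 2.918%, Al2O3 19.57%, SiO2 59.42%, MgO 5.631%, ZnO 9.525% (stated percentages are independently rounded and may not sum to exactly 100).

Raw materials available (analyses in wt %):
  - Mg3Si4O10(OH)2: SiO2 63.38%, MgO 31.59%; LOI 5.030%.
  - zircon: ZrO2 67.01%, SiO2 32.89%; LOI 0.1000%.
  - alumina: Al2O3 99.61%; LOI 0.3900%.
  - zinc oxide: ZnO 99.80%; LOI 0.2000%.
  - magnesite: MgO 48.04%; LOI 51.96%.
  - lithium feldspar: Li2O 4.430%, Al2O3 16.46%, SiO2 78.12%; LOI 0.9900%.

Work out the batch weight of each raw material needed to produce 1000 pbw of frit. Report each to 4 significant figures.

Every computation maintains full float precision from start to finish. Values along the way are shown (rounded to 4 significant figures) alongside each step; every reported result is rounded only once. Derived quantities (six oxide percentages, glass mass, the totals, LOI, yield) are re-derived starting from the weights at 1000 pbw of glass in full precision precisely as stated by the question or the answer.
Per-oxide target masses for 1000 pbw frit:
  ZrO2: 2.931% × 1000 = 29.31 pbw
  Li2O: 2.918% × 1000 = 29.18 pbw
  Al2O3: 19.57% × 1000 = 195.7 pbw
  SiO2: 59.42% × 1000 = 594.2 pbw
  MgO: 5.631% × 1000 = 56.31 pbw
  ZnO: 9.525% × 1000 = 95.25 pbw
Per-oxide balance check on the weights just shown, per the basis as stated (every target is met by its sum exact up to rounding of places):
  ZrO2: 43.74·0.6701 = 29.31 pbw (target 29.31 pbw)
  Li2O: 658.7·0.04430 = 29.18 pbw (target 29.18 pbw)
  Al2O3: 87.62·0.9961 + 658.7·0.1646 = 195.7 pbw (target 195.7 pbw)
  SiO2: 102.9·0.6338 + 43.74·0.3289 + 658.7·0.7812 = 594.2 pbw (target 594.2 pbw)
  MgO: 102.9·0.3159 + 49.52·0.4804 = 56.30 pbw (target 56.31 pbw)
  ZnO: 95.44·0.9980 = 95.25 pbw (target 95.25 pbw)
Glass-mass sanity pass: total charge less LOI = 999.9 pbw (summing oxide targets gives 1000 pbw; with the basis standing at 1000 pbw — a pure rounding effect).
Adding the batch up: Σ batch = 1038 pbw; LOI removed, Σ of batch·LOI: 38.00 pbw; yield, glass over the total, = 96.34%.

Batch per 1000 pbw frit:
  Mg3Si4O10(OH)2: 102.9 pbw
  zircon: 43.74 pbw
  alumina: 87.62 pbw
  zinc oxide: 95.44 pbw
  magnesite: 49.52 pbw
  lithium feldspar: 658.7 pbw
Total batch = 1038 pbw; LOI loss = 38.00 pbw; yield = 96.34%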